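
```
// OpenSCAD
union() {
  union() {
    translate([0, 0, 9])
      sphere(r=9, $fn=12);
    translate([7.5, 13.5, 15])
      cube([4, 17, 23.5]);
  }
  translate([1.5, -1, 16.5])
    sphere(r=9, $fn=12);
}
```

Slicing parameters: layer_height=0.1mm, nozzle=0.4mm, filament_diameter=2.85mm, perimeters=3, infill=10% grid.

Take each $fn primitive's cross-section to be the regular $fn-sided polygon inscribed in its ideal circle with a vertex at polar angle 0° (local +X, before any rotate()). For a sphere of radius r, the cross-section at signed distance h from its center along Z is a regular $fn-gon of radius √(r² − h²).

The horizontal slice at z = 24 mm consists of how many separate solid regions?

2

At z = 24 mm: the sphere is absent (|z−center|=15.000 > r=9); the cube at (7.5, 13.5) (footprint 4×17) is included at this height; Merging all regions: only the 4×17 cube at (7.5, 13.5) is present, so the union is just that shape — 1 connected region; the sphere at (1.5, -1): section is a regular 12-gon, circumradius = √(r²−h²) = √(9²−7.5²) = 4.975; Taking the union: the 2 present regions are separate (no shared area or edge), so areas and boundary lengths simply add and each stays a separate island — 2 connected regions. The result has 2 disconnected regions.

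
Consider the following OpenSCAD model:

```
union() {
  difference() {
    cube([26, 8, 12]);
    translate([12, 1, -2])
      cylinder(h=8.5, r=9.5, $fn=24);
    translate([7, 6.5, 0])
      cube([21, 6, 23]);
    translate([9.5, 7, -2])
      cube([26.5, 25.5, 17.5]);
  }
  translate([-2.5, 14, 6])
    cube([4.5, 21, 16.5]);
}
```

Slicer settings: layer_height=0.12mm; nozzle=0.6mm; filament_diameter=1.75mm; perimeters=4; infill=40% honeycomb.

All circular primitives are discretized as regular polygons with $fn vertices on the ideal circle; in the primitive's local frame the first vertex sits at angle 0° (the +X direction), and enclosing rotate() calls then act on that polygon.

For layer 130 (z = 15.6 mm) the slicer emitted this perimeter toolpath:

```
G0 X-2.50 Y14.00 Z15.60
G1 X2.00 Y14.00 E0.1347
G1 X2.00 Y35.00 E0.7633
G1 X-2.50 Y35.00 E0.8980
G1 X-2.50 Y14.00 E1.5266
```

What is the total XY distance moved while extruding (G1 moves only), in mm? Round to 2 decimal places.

Sum the Euclidean lengths of each G1 segment: total = 51.00 mm.

51.00 mm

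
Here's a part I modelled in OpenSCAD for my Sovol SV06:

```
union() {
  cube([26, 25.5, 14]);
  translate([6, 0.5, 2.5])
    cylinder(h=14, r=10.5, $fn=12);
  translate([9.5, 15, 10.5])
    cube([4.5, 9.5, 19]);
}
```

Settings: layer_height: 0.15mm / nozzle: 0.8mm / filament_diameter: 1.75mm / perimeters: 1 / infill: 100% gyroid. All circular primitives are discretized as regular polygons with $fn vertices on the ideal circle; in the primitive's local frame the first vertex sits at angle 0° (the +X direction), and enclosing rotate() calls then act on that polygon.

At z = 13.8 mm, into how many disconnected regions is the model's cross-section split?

1

At z = 13.8 mm: the cube is present — its section is the full 26×25.5 rectangle; the cylinder at (6, 0.5): section is a regular 12-gon, circumradius r=10.5; the 4.5×9.5 cube at (9.5, 15) contributes its full rectangle; Taking the union: the regions partially overlap (shared area 191.63 mm²), so overlapping operands fuse into one piece — 1 connected region. The result has 1 disconnected region.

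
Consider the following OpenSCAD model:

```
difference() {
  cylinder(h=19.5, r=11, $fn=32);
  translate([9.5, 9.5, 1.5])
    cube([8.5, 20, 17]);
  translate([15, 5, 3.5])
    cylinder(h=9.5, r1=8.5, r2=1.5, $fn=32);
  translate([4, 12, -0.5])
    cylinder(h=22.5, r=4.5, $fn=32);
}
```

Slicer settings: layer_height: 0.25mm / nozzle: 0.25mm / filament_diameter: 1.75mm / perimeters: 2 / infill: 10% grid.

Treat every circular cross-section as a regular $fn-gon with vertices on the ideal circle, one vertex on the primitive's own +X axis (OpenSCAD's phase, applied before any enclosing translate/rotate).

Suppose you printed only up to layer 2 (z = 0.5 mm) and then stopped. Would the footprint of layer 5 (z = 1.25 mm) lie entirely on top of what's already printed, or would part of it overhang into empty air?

Compare the two slices. At z = 0.5: the r=11 cylinder gives a regular 32-gon of circumradius 11 (constant along its height) (area = (32/2)·11.000²·sin(360°/32) = 377.69 mm²); the cube at (9.5, 9.5) is not intersected at this z (z outside [1.5, 18.5]); the cone at (15, 5) is absent (z outside [3.5, 13]); the cylinder at (4, 12): section is a regular 32-gon, circumradius r=4.5 (area = (32/2)·4.500²·sin(360°/32) = 63.21 mm²); After the difference (first − rest): starting from the r=11 cylinder (377.69 mm²), the r=4.5 cylinder at (4, 12) partially overlaps it — only the 14.90 mm² overlap (of its 63.21 mm²) is removed, clipping the outline — area = 362.80 mm². At z = 1.25: the r=11 cylinder gives a regular 32-gon of circumradius 11 (constant along its height) (area = (32/2)·11.000²·sin(360°/32) = 377.69 mm²); the cube at (9.5, 9.5) is absent (z outside [1.5, 18.5]); the cone at (15, 5) is absent (z outside [3.5, 13]); the cylinder at (4, 12): section is a regular 32-gon, circumradius r=4.5 (area = (32/2)·4.500²·sin(360°/32) = 63.21 mm²); After the difference (first − rest): starting from the r=11 cylinder (377.69 mm²), the r=4.5 cylinder at (4, 12) partially overlaps it — only the 14.90 mm² overlap (of its 63.21 mm²) is removed, clipping the outline — area = 362.80 mm². Checking containment: the cross-section at z = 1.25 is a subset of the cross-section at z = 0.5.

entirely on top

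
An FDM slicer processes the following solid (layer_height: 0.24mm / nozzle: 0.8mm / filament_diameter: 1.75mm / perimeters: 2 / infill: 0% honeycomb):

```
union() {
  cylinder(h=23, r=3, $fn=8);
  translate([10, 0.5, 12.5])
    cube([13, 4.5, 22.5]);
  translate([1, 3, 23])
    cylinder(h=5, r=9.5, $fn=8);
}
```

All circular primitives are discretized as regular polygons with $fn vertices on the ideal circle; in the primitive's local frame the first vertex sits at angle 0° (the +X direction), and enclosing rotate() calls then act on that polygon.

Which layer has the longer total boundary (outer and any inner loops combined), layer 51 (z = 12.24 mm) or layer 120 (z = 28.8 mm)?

Layer 51 (z = 12.24): the r=3 cylinder gives a regular 8-gon of circumradius 3 (constant along its height) (perimeter = 2·8·3.000·sin(180°/8) = 18.37 mm); the cube at (10, 0.5) is not intersected at this z (z outside [12.5, 35]); the cylinder at (1, 3) is absent (z outside [23, 28]); Combining (union): only the r=3 cylinder is present, so the union is just that shape — boundary = 18.37 mm. So its perimeter = 18.37 mm. Layer 120 (z = 28.8): the cylinder is not intersected at this z (z outside [0, 23]); the 13×4.5 cube at (10, 0.5) contributes its full rectangle (perimeter 35.00 mm); the cylinder at (1, 3) is not intersected at this z (z outside [23, 28]); Taking the union: only the 13×4.5 cube at (10, 0.5) is present, so the union is just that shape — boundary = 35.00 mm. So its perimeter = 35.00 mm. Layer 120 is larger (35.00 vs 18.37 mm).

layer 120 (z = 28.8 mm)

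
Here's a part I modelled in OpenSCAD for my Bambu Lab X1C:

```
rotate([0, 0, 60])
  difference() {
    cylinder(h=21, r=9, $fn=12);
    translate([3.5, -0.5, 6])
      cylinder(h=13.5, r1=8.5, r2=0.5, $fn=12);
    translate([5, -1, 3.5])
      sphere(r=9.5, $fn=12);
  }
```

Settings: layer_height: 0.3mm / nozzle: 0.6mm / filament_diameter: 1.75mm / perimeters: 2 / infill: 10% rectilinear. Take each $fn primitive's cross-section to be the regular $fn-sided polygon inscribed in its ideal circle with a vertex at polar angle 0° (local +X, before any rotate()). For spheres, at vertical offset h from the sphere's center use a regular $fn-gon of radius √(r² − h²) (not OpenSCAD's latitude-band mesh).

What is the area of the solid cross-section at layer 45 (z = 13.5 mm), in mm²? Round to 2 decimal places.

193.66 mm²

At z = 13.5 mm: the r=9 cylinder contributes a regular 12-gon of circumradius 9 (area = (12/2)·9.000²·sin(360°/12) = 243.00 mm²); the cone at (3.5, -0.5): at t=0.556 of its height the radius interpolates to r₁+(r₂−r₁)t = 4.056, giving a regular 12-gon of that circumradius (area = (12/2)·4.056²·sin(360°/12) = 49.34 mm²); the sphere at (5, -1) is absent (|z−center|=10.000 > r=9.5); Subtracting the remaining from the first: starting from the r=9 cylinder (243.00 mm²), the cone at (3.5, -0.5) lies wholly inside it (removes its full 49.34 mm² and its 25.19 mm outline becomes a hole wall) — area = 193.66 mm²; (rotated 60° about Z; rotation is an isometry so areas/perimeters/island counts are preserved). Overall, the cross-section is one region with 1 hole. Net area = 193.66 mm².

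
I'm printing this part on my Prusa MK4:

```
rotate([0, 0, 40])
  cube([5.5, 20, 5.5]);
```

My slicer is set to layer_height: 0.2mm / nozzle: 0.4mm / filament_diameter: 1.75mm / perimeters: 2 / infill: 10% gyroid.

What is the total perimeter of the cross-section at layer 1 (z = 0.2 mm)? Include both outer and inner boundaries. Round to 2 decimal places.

51.00 mm

At z = 0.2 mm: the cube (footprint 5.5×20) is included at this height (perimeter 51.00 mm); (whole slice rotated 40° about Z — lengths, areas and connectivity unchanged). Overall, the cross-section is a single solid region. Total boundary length (outer) = 51.00 mm.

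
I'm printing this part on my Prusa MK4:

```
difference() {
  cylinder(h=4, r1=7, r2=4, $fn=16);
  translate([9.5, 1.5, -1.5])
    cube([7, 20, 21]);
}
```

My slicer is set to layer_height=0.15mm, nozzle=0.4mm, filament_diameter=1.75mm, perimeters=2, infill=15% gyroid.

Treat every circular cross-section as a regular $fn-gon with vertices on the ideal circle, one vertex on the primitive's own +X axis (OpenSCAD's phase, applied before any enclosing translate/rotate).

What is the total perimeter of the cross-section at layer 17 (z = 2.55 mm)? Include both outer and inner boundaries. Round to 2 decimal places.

31.76 mm

At z = 2.55 mm: the cone (r1=7→r2=4) has section circumradius 5.088 here — a regular 16-gon (perimeter = 2·16·5.088·sin(180°/16) = 31.76 mm); the 7×20 cube at (9.5, 1.5) contributes its full rectangle (perimeter 54.00 mm); Subtracting the remaining from the first: starting from the cone, the 7×20 cube at (9.5, 1.5) misses the remaining region (no effect) — boundary = 31.76 mm. Overall, the cross-section is a single solid region. Total boundary length (outer) = 31.76 mm.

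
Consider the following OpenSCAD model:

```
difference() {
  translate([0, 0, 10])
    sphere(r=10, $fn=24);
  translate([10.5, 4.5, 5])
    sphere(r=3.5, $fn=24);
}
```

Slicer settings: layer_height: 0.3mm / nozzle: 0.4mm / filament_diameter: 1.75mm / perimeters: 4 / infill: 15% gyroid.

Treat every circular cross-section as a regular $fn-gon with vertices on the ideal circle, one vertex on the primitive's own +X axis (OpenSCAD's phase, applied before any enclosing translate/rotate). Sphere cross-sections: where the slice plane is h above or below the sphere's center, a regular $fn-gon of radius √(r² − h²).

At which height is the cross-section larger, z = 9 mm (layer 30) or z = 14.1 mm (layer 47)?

Layer 30 (z = 9): the r=10 sphere contributes a regular 24-gon of circumradius √(10²−1²) = 9.950 (area = (24/2)·9.950²·sin(360°/24) = 307.48 mm²); the sphere at (10.5, 4.5) is absent (|z−center|=4.000 > r=3.5); After the difference (first − rest): none of the subtracted shapes is present at this height, so the r=10 sphere is unchanged — area = 307.48 mm². So its area = 307.48 mm². Layer 47 (z = 14.1): the sphere: section is a regular 24-gon, circumradius = √(r²−h²) = √(10²−4.1²) = 9.121 (area = (24/2)·9.121²·sin(360°/24) = 258.37 mm²); the sphere at (10.5, 4.5) is not intersected at this z (|z−center|=9.100 > r=3.5); Subtracting the remaining from the first: none of the subtracted shapes is present at this height, so the r=10 sphere is unchanged — area = 258.37 mm². So its area = 258.37 mm². Layer 30 is larger (307.48 vs 258.37 mm²).

layer 30 (z = 9 mm)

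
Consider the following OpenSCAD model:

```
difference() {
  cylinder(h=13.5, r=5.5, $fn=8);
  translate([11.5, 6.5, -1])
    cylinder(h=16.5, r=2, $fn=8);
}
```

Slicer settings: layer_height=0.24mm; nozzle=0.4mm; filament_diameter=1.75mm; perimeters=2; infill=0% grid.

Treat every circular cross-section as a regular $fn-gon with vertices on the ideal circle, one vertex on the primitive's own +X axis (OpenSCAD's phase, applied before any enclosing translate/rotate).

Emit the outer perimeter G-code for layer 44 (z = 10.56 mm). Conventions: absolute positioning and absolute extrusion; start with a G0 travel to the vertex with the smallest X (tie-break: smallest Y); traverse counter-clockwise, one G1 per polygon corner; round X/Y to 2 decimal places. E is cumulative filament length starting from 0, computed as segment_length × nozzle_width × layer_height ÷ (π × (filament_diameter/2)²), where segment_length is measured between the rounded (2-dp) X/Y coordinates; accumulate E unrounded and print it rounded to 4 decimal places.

G0 X-5.50 Y0.00 Z10.56
G1 X-3.89 Y-3.89 E0.1680
G1 X0.00 Y-5.50 E0.3361
G1 X3.89 Y-3.89 E0.5041
G1 X5.50 Y0.00 E0.6721
G1 X3.89 Y3.89 E0.8402
G1 X0.00 Y5.50 E1.0082
G1 X-3.89 Y3.89 E1.1762
G1 X-5.50 Y0.00 E1.3442

At z = 10.56 mm: the r=5.5 cylinder contributes a regular 8-gon of circumradius 5.5; the cylinder at (11.5, 6.5): section is a regular 8-gon, circumradius r=2; Subtracting the remaining from the first: starting from the r=5.5 cylinder, the r=2 cylinder at (11.5, 6.5) misses the remaining region (no effect) — 1 connected region. The outline is a single polygon with 8 vertices. Extrusion per mm of travel: 0.4 × 0.24 / (π × 0.875²) = 0.039912. Accumulating E over each segment gives final E = 1.3442.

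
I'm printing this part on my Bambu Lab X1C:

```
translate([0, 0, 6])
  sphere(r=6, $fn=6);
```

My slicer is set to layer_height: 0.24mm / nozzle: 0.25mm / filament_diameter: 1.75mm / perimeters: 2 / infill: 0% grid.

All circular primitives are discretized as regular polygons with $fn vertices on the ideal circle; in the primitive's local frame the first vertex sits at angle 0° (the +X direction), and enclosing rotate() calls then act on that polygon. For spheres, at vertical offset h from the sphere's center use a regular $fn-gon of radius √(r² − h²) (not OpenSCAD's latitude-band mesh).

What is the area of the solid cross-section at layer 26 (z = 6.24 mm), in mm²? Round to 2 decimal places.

93.38 mm²

At z = 6.24 mm: the sphere: section is a regular 6-gon, circumradius = √(r²−h²) = √(6²−0.24²) = 5.995 (area = (6/2)·5.995²·sin(360°/6) = 93.38 mm²). Overall, the cross-section is a single solid region. Net area = 93.38 mm².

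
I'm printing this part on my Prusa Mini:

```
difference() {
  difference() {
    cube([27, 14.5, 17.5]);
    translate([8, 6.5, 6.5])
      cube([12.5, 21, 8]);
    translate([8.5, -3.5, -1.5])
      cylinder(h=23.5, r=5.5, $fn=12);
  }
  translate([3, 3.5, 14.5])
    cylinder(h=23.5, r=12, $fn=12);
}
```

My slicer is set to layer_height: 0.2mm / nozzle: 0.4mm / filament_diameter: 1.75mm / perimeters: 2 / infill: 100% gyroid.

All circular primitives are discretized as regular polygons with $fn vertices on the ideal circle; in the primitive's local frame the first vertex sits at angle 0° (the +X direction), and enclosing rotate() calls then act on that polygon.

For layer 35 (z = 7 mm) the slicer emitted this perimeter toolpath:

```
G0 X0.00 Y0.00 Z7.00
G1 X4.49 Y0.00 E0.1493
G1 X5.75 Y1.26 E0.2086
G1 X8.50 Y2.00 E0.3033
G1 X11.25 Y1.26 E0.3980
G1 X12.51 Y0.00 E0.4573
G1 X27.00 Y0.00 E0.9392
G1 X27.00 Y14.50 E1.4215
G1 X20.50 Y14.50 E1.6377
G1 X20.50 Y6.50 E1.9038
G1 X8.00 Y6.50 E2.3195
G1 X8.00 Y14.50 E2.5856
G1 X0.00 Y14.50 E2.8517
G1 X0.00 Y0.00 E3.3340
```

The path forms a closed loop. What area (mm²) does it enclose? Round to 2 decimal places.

280.95 mm²

Apply the shoelace formula to the sequence of (X, Y) vertices; enclosed area = 280.95 mm².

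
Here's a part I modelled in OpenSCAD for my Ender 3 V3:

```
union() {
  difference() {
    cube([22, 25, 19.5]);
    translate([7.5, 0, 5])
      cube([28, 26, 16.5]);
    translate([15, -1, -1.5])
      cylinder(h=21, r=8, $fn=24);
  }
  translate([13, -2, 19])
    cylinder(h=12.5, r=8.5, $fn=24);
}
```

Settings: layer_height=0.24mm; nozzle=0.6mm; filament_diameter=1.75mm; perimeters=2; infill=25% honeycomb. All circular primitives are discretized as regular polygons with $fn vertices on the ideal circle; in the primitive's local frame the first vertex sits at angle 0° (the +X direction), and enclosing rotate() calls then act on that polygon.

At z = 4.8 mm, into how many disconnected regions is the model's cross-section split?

At z = 4.8 mm: the cube (footprint 22×25) is included at this height; the cube at (7.5, 0) does not reach this height (z outside [5, 21.5]); the cylinder at (15, -1): section is a regular 24-gon, circumradius r=8; Taking the first minus the rest: starting from the 22×25 cube, the r=8 cylinder at (15, -1) partially overlaps it — only the 82.03 mm² overlap (of its 198.77 mm²) is removed, clipping the outline — 1 connected region; the cylinder at (13, -2) does not reach this height (z outside [19, 31.5]); Combining (union): only that combined region is present, so the union is just that shape — 1 connected region. The result has 1 disconnected region.

1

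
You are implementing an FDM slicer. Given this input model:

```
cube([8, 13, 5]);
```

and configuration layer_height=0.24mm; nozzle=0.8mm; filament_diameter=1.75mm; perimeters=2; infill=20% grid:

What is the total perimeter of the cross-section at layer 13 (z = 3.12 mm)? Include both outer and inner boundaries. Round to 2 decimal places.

At z = 3.12 mm: the cube (footprint 8×13) is included at this height (perimeter 42.00 mm). Overall, the cross-section is a single solid region. Total boundary length (outer) = 42.00 mm.

42.00 mm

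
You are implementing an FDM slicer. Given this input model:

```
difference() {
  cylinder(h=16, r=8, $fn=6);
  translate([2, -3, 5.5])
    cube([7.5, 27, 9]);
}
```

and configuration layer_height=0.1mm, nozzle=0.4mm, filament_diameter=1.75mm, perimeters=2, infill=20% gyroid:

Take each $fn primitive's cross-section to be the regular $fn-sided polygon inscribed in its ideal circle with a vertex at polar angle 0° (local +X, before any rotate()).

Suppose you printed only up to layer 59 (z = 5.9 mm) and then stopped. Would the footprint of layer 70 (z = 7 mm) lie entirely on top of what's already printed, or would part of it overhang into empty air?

Compare the two slices. At z = 5.9: the r=8 cylinder gives a regular 6-gon of circumradius 8 (constant along its height) (area = (6/2)·8.000²·sin(360°/6) = 166.28 mm²); the cube at (2, -3) (footprint 7.5×27) is included at this height (area 202.50 mm²); After the difference (first − rest): starting from the r=8 cylinder (166.28 mm²), the 7.5×27 cube at (2, -3) partially overlaps it — only the 43.11 mm² overlap (of its 202.50 mm²) is removed, clipping the outline — area = 123.16 mm². At z = 7: the r=8 cylinder gives a regular 6-gon of circumradius 8 (constant along its height) (area = (6/2)·8.000²·sin(360°/6) = 166.28 mm²); the cube at (2, -3) is present — its section is the full 7.5×27 rectangle (area 202.50 mm²); Subtracting the remaining from the first: starting from the r=8 cylinder (166.28 mm²), the 7.5×27 cube at (2, -3) partially overlaps it — only the 43.11 mm² overlap (of its 202.50 mm²) is removed, clipping the outline — area = 123.16 mm². Checking containment: the cross-section at z = 7 is a subset of the cross-section at z = 5.9.

entirely on top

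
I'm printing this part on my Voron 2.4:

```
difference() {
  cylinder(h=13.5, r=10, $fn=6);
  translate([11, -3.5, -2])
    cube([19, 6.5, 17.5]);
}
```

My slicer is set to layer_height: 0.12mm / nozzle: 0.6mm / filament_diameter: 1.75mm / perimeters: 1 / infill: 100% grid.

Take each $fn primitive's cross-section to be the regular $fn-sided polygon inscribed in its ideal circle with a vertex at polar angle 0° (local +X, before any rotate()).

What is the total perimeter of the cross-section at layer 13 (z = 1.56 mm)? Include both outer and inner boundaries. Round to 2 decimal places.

At z = 1.56 mm: the r=10 cylinder gives a regular 6-gon of circumradius 10 (constant along its height) (perimeter = 2·6·10.000·sin(180°/6) = 60.00 mm); the 19×6.5 cube at (11, -3.5) contributes its full rectangle (perimeter 51.00 mm); Subtracting the remaining from the first: starting from the r=10 cylinder, the 19×6.5 cube at (11, -3.5) misses the remaining region (no effect) — boundary = 60.00 mm. Overall, the cross-section is a single solid region. Total boundary length (outer) = 60.00 mm.

60.00 mm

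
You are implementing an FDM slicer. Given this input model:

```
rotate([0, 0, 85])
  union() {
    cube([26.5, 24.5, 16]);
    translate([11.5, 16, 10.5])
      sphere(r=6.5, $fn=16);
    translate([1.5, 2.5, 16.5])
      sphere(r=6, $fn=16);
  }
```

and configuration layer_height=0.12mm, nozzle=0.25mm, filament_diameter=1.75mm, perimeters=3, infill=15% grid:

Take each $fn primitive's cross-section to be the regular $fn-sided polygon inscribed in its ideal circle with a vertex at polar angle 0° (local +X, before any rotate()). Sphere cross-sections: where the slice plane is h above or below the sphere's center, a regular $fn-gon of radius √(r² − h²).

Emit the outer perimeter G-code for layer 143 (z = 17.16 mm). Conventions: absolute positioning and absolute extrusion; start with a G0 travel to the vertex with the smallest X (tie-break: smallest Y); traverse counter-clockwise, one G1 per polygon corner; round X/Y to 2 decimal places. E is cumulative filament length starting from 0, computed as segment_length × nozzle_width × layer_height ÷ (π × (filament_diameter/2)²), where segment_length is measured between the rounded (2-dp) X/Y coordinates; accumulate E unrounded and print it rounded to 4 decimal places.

G0 X-8.30 Y2.23 Z17.16
G1 X-8.05 Y-0.08 E0.0290
G1 X-6.93 Y-2.12 E0.0580
G1 X-5.11 Y-3.58 E0.0871
G1 X-2.88 Y-4.23 E0.1161
G1 X-0.57 Y-3.98 E0.1451
G1 X1.47 Y-2.86 E0.1741
G1 X2.93 Y-1.04 E0.2032
G1 X3.58 Y1.19 E0.2322
G1 X3.33 Y3.51 E0.2613
G1 X2.21 Y5.55 E0.2903
G1 X0.39 Y7.00 E0.3193
G1 X-1.84 Y7.65 E0.3483
G1 X-4.15 Y7.40 E0.3773
G1 X-6.19 Y6.28 E0.4063
G1 X-7.65 Y4.47 E0.4353
G1 X-8.30 Y2.23 E0.4644

At z = 17.16 mm: the cube is absent (z outside [0, 16]); the sphere at (11.5, 16) does not reach this height (|z−center|=6.660 > r=6.5); the r=6 sphere at (1.5, 2.5) slices to a regular 16-gon of circumradius 5.964 (√(r²−h²) with h=0.66 from center); Merging all regions: only the r=6 sphere at (1.5, 2.5) is present, so the union is just that shape — 1 connected region; (rotated 85° about Z; rotation is an isometry so areas/perimeters/island counts are preserved). The outline is a single polygon with 16 vertices. Extrusion per mm of travel: 0.25 × 0.12 / (π × 0.875²) = 0.012473. Accumulating E over each segment gives final E = 0.4644.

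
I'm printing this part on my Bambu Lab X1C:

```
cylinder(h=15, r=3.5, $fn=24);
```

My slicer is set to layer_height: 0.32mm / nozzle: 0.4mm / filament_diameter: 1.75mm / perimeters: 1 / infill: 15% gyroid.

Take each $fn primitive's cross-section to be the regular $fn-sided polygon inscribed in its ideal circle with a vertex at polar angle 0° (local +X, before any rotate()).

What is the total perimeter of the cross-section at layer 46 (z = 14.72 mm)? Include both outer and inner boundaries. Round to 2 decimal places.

At z = 14.72 mm: the r=3.5 cylinder gives a regular 24-gon of circumradius 3.5 (constant along its height) (perimeter = 2·24·3.500·sin(180°/24) = 21.93 mm). Overall, the cross-section is a single solid region. Total boundary length (outer) = 21.93 mm.

21.93 mm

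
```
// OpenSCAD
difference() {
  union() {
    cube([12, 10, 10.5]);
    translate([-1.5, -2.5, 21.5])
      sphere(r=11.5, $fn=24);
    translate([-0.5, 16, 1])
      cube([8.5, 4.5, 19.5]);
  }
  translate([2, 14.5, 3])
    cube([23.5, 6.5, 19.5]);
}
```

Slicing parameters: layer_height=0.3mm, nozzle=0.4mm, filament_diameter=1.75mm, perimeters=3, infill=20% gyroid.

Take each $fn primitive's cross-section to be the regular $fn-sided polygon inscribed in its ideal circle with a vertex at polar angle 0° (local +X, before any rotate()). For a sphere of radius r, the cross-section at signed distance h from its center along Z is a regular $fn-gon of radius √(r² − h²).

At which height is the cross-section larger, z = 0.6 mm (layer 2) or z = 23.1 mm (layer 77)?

Layer 2 (z = 0.6): the 12×10 cube contributes its full rectangle (area 120.00 mm²); the sphere at (-1.5, -2.5) is absent (|z−center|=20.900 > r=11.5); the cube at (-0.5, 16) is absent (z outside [1, 20.5]); Taking the union: only the 12×10 cube is present, so the union is just that shape — area = 120.00 mm²; the cube at (2, 14.5) is not intersected at this z (z outside [3, 22.5]); Taking the first minus the rest: none of the subtracted shapes is present at this height, so that combined region is unchanged — area = 120.00 mm². So its area = 120.00 mm². Layer 77 (z = 23.1): the cube is not intersected at this z (z outside [0, 10.5]); the r=11.5 sphere at (-1.5, -2.5) contributes a regular 24-gon of circumradius √(11.5²−1.6²) = 11.388 (area = (24/2)·11.388²·sin(360°/24) = 402.79 mm²); the cube at (-0.5, 16) does not reach this height (z outside [1, 20.5]); Merging all regions: only the r=11.5 sphere at (-1.5, -2.5) is present, so the union is just that shape — area = 402.79 mm²; the cube at (2, 14.5) is absent (z outside [3, 22.5]); After the difference (first − rest): none of the subtracted shapes is present at this height, so the result so far is unchanged — area = 402.79 mm². So its area = 402.79 mm². Layer 77 is larger (402.79 vs 120.00 mm²).

layer 77 (z = 23.1 mm)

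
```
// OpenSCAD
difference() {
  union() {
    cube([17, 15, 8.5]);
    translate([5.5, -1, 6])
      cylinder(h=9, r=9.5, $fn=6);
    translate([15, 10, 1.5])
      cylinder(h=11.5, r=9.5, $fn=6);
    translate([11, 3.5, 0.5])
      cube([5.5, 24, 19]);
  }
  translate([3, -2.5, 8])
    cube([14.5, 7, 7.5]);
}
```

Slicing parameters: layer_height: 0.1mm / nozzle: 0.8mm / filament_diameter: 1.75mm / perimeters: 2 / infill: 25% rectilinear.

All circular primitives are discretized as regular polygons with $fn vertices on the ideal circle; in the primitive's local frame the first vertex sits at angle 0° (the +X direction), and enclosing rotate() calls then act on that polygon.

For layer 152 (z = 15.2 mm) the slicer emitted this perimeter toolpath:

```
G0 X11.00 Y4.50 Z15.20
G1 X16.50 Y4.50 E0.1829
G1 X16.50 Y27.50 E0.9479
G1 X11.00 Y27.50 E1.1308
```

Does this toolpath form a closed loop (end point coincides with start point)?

Start point (G0): (11.00, 4.50). End point (last G1): the path does not return to the start — open.

no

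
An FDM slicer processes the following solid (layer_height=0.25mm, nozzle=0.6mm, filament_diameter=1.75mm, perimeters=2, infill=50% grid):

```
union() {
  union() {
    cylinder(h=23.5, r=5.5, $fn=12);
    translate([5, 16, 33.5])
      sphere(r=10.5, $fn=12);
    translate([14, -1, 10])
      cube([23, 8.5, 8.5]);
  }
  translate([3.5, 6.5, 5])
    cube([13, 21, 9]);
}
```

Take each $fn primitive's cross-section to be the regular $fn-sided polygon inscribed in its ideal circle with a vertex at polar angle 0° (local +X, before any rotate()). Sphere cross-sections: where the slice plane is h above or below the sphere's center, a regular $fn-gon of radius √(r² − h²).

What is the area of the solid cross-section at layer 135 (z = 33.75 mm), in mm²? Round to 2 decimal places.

330.56 mm²

At z = 33.75 mm: the cylinder is not intersected at this z (z outside [0, 23.5]); the r=10.5 sphere at (5, 16) contributes a regular 12-gon of circumradius √(10.5²−0.25²) = 10.497 (area = (12/2)·10.497²·sin(360°/12) = 330.56 mm²); the cube at (14, -1) is not intersected at this z (z outside [10, 18.5]); Combining (union): only the r=10.5 sphere at (5, 16) is present, so the union is just that shape — area = 330.56 mm²; the cube at (3.5, 6.5) does not reach this height (z outside [5, 14]); Merging all regions: only the result so far is present, so the union is just that shape — area = 330.56 mm². Overall, the cross-section is a single solid region. Net area = 330.56 mm².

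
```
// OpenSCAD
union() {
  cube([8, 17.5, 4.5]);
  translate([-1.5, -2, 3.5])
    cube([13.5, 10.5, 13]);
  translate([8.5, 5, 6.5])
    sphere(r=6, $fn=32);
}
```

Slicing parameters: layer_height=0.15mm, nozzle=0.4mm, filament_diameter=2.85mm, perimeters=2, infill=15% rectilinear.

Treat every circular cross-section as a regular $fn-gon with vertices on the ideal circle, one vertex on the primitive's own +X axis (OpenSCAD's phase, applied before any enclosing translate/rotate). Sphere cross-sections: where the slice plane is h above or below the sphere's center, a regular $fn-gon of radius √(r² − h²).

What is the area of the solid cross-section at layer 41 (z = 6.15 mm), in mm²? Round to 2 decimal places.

At z = 6.15 mm: the cube is not intersected at this z (z outside [0, 4.5]); the 13.5×10.5 cube at (-1.5, -2) contributes its full rectangle (area 141.75 mm²); the sphere at (8.5, 5): section is a regular 32-gon, circumradius = √(r²−h²) = √(6²−0.35²) = 5.990 (area = (32/2)·5.990²·sin(360°/32) = 111.99 mm²); Combining (union): the regions partially overlap — summed areas 253.74 mm² minus the doubly-counted overlap 79.51 mm² gives 174.23 mm² — area = 174.23 mm². Overall, the cross-section is a single solid region. Net area = 174.23 mm².

174.23 mm²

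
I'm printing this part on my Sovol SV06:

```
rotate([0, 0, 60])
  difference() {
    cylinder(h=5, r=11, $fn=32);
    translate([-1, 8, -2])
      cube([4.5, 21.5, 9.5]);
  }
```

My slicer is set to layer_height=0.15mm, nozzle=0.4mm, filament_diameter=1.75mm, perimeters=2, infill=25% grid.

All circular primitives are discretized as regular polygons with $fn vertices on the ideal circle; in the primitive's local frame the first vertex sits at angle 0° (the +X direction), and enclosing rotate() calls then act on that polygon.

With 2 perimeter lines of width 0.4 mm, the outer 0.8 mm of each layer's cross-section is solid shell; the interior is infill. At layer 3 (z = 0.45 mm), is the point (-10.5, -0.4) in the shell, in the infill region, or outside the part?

shell

At z = 0.45 mm: the r=11 cylinder gives a regular 32-gon of circumradius 11 (constant along its height); the 4.5×21.5 cube at (-1, 8) contributes its full rectangle; Taking the first minus the rest: starting from the r=11 cylinder, the 4.5×21.5 cube at (-1, 8) partially overlaps it — only the 12.66 mm² overlap (of its 96.75 mm²) is removed, clipping the outline — 1 connected region; (whole slice rotated 60° about Z — lengths, areas and connectivity unchanged). Overall, the cross-section is a single solid region. Undo the 60° rotation: the query point maps to (-5.596, 8.893) in the un-rotated model frame. The nearest boundary edge runs (-6.11, 9.15)→(-4.21, 10.16); distance from the point to it = 0.47 mm. The point is inside the cross-section, 0.47 mm from the nearest boundary — within the 0.8 mm shell band (2 × 0.4).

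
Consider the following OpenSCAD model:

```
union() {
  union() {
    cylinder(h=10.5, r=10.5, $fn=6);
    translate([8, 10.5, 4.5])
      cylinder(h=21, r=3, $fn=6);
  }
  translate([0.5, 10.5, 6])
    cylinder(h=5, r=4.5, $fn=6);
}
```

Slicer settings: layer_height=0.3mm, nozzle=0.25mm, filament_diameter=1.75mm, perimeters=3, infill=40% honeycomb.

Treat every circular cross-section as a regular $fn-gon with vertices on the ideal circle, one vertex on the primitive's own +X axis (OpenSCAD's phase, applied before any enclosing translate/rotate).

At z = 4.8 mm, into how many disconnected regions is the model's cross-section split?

At z = 4.8 mm: the r=10.5 cylinder contributes a regular 6-gon of circumradius 10.5; the r=3 cylinder at (8, 10.5) contributes a regular 6-gon of circumradius 3; Combining (union): the 2 present regions are separate (no shared area or edge), so areas and boundary lengths simply add and each stays a separate island — 2 connected regions; the cylinder at (0.5, 10.5) is absent (z outside [6, 11]); Taking the union: only that combined region is present, so the union is just that shape — 2 connected regions. The result has 2 disconnected regions.

2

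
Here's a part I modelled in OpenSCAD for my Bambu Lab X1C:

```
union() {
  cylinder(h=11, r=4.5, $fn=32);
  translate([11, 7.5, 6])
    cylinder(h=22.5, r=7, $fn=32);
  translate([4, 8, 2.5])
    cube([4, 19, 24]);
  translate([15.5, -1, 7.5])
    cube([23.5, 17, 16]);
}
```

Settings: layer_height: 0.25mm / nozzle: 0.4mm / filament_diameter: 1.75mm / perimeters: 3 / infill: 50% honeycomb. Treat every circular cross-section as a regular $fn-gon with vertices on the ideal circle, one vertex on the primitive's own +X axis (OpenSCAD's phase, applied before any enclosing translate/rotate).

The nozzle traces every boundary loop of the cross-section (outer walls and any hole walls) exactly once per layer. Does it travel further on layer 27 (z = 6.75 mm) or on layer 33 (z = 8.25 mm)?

layer 33 (z = 8.25 mm)

Layer 27 (z = 6.75): the r=4.5 cylinder gives a regular 32-gon of circumradius 4.5 (constant along its height) (perimeter = 2·32·4.500·sin(180°/32) = 28.23 mm); the cylinder at (11, 7.5): section is a regular 32-gon, circumradius r=7 (perimeter = 2·32·7.000·sin(180°/32) = 43.91 mm); the cube at (4, 8) (footprint 4×19) is included at this height (perimeter 46.00 mm); the cube at (15.5, -1) does not reach this height (z outside [7.5, 23.5]); Combining (union): the regions partially overlap (shared area 15.98 mm²), so the edge portions inside another operand are dropped and the merged outline is re-measured after clipping — boundary = 101.03 mm. So its perimeter = 101.03 mm. Layer 33 (z = 8.25): the r=4.5 cylinder contributes a regular 32-gon of circumradius 4.5 (perimeter = 2·32·4.500·sin(180°/32) = 28.23 mm); the r=7 cylinder at (11, 7.5) gives a regular 32-gon of circumradius 7 (constant along its height) (perimeter = 2·32·7.000·sin(180°/32) = 43.91 mm); the 4×19 cube at (4, 8) contributes its full rectangle (perimeter 46.00 mm); the 23.5×17 cube at (15.5, -1) contributes its full rectangle (perimeter 81.00 mm); Combining (union): the regions partially overlap (shared area 34.33 mm²), so the edge portions inside another operand are dropped and the merged outline is re-measured after clipping — boundary = 159.25 mm. So its perimeter = 159.25 mm. Layer 33 is larger (159.25 vs 101.03 mm).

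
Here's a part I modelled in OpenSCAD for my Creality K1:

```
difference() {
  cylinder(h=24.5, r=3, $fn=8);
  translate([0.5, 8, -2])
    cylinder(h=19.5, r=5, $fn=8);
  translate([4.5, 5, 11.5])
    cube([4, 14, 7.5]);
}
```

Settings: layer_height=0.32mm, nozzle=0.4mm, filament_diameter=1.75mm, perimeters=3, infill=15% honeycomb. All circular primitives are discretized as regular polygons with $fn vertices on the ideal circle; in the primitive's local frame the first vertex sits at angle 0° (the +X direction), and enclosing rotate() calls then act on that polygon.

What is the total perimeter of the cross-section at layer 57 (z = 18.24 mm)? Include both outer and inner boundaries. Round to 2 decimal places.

18.37 mm

At z = 18.24 mm: the cylinder: section is a regular 8-gon, circumradius r=3 (perimeter = 2·8·3.000·sin(180°/8) = 18.37 mm); the cylinder at (0.5, 8) does not reach this height (z outside [-2, 17.5]); the 4×14 cube at (4.5, 5) contributes its full rectangle (perimeter 36.00 mm); Subtracting the remaining from the first: starting from the r=3 cylinder, the 4×14 cube at (4.5, 5) misses the remaining region (no effect) — boundary = 18.37 mm. Overall, the cross-section is a single solid region. Total boundary length (outer) = 18.37 mm.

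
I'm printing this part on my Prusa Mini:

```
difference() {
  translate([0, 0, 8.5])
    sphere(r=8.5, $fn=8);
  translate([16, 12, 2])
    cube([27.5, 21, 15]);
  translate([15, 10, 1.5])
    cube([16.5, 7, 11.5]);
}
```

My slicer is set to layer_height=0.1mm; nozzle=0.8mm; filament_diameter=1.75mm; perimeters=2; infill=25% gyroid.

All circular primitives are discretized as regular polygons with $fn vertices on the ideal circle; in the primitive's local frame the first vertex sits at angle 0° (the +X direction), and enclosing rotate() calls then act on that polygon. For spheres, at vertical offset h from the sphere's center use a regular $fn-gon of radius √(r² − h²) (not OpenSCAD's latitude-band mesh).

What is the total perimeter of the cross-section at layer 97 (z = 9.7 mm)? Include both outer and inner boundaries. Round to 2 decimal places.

At z = 9.7 mm: the r=8.5 sphere contributes a regular 8-gon of circumradius √(8.5²−1.2²) = 8.415 (perimeter = 2·8·8.415·sin(180°/8) = 51.52 mm); the cube at (16, 12) is present — its section is the full 27.5×21 rectangle (perimeter 97.00 mm); the cube at (15, 10) is present — its section is the full 16.5×7 rectangle (perimeter 47.00 mm); After the difference (first − rest): starting from the r=8.5 sphere, the 27.5×21 cube at (16, 12) misses the remaining region (no effect); the 16.5×7 cube at (15, 10) misses the remaining region (no effect) — boundary = 51.52 mm. Overall, the cross-section is a single solid region. Total boundary length (outer) = 51.52 mm.

51.52 mm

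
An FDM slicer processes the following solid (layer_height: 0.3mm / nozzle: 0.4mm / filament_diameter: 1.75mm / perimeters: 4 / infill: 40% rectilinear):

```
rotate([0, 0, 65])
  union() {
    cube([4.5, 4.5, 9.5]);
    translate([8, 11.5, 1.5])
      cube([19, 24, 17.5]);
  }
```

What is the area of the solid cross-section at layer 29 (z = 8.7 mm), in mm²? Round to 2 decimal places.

At z = 8.7 mm: the 4.5×4.5 cube contributes its full rectangle (area 20.25 mm²); the 19×24 cube at (8, 11.5) contributes its full rectangle (area 456.00 mm²); Combining (union): the 2 present regions are separate (no shared area or edge), so areas and boundary lengths simply add and each stays a separate island — area = 476.25 mm²; (whole slice rotated 65° about Z — lengths, areas and connectivity unchanged). Overall, the cross-section has 2 separate islands. Net area = 476.25 mm².

476.25 mm²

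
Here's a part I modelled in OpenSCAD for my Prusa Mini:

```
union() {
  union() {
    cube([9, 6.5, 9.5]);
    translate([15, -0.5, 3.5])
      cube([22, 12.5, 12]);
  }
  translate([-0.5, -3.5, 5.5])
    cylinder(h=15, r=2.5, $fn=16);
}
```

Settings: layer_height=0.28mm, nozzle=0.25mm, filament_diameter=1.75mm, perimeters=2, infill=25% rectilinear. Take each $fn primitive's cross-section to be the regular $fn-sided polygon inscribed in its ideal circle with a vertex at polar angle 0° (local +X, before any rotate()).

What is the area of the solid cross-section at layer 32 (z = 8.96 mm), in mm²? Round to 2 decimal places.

At z = 8.96 mm: the cube (footprint 9×6.5) is included at this height (area 58.50 mm²); the cube at (15, -0.5) (footprint 22×12.5) is included at this height (area 275.00 mm²); Merging all regions: the 2 present regions are separate (no shared area or edge), so areas and boundary lengths simply add and each stays a separate island — area = 333.50 mm²; the cylinder at (-0.5, -3.5): section is a regular 16-gon, circumradius r=2.5 (area = (16/2)·2.500²·sin(360°/16) = 19.13 mm²); Taking the union: the 2 present regions are separate (no shared area or edge), so areas and boundary lengths simply add and each stays a separate island — area = 352.63 mm². Overall, the cross-section has 3 separate islands. Net area = 352.63 mm².

352.63 mm²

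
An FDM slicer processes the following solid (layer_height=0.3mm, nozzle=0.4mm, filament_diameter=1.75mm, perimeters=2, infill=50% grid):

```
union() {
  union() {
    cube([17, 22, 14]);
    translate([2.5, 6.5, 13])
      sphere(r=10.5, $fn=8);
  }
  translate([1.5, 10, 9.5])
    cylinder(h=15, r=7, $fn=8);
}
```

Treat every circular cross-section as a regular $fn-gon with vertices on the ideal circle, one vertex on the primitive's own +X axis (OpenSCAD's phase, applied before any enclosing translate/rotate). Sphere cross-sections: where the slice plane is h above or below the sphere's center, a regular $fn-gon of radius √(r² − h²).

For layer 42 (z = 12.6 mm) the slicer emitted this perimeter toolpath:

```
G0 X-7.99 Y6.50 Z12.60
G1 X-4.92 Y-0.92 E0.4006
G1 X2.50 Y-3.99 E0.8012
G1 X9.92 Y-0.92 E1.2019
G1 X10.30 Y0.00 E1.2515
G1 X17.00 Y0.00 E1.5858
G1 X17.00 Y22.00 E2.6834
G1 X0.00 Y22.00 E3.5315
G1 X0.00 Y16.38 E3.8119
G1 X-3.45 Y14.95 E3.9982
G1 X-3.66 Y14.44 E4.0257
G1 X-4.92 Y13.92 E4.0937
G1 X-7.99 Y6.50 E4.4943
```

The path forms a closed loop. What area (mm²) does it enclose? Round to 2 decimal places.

Apply the shoelace formula to the sequence of (X, Y) vertices; enclosed area = 508.38 mm².

508.38 mm²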